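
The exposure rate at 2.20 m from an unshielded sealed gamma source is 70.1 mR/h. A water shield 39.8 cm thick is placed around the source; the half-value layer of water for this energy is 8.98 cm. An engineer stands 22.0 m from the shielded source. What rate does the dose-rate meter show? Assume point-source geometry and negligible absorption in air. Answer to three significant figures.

0.0325 mR/h

Distance alone: 70.1 × (2.20/22.0)² = 70.1 × 0.01000 = 0.7010 mR/h.
Shield: 39.8/8.98 = 4.432 half-value layers → attenuation 2^(−4.432) = 0.04633.
Combined: 0.7010 × 0.04633 = 0.03248 mR/h.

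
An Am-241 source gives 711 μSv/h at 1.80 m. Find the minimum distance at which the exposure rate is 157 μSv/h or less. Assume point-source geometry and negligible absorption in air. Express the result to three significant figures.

3.83 m

Since intensity falls as 1/r², d₂ = d₁·√(I₁/I₂).
I₁/I₂ = 711/157 = 4.529, so d₂ = 1.80 × √4.529 = 3.831 m.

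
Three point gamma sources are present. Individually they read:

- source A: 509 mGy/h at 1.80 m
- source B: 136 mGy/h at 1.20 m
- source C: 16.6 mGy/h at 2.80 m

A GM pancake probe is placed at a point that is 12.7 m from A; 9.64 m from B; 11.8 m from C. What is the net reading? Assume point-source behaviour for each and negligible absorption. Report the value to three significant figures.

Each source contributes Iᵢ·(dᵢ/rᵢ)²; contributions add.
A: 509 × (1.80/12.7)² = 10.22 mGy/h
B: 136 × (1.20/9.64)² = 2.107 mGy/h
C: 16.6 × (2.80/11.8)² = 0.9347 mGy/h
Total = 10.22 + 2.107 + 0.9347 = 13.26 mGy/h.

13.3 mGy/h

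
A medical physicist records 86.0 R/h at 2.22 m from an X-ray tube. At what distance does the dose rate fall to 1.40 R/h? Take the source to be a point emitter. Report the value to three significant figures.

17.4 m

Applying the 1/r² law, d₂ = d₁·√(I₁/I₂).
I₁/I₂ = 86.0/1.40 = 61.43, so d₂ = 2.22 × √61.43 = 17.40 m.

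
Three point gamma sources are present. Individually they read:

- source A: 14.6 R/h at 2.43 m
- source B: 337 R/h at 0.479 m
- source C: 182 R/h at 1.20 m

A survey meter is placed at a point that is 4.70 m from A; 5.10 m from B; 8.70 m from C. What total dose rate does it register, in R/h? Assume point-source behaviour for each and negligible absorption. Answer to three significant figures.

10.3 R/h

Each source contributes Iᵢ·(dᵢ/rᵢ)²; contributions add.
A: 14.6 × (2.43/4.70)² = 3.903 R/h
B: 337 × (0.479/5.10)² = 2.973 R/h
C: 182 × (1.20/8.70)² = 3.463 R/h
Total = 3.903 + 2.973 + 3.463 = 10.34 R/h.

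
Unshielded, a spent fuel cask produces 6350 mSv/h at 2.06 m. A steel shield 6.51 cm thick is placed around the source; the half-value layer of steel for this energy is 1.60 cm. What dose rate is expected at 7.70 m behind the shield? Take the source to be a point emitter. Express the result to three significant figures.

Distance alone: 6350 × (2.06/7.70)² = 6350 × 0.07157 = 454.5 mSv/h.
Shield: 6.51/1.60 = 4.069 half-value layers → attenuation 2^(−4.069) = 0.05958.
Combined: 454.5 × 0.05958 = 27.08 mSv/h.

27.1 mSv/h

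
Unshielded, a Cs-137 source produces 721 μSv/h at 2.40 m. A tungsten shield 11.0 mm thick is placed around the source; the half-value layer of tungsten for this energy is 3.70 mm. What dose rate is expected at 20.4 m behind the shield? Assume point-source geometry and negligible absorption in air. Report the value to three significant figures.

1.27 μSv/h

Distance alone: (2.40/20.4)² = 0.01384, so 721 × 0.01384 = 9.979 μSv/h.
Shield: 11.0/3.70 = 2.973 half-value layers → attenuation 2^(−2.973) = 0.1274.
Combined: 9.979 × 0.1274 = 1.271 μSv/h.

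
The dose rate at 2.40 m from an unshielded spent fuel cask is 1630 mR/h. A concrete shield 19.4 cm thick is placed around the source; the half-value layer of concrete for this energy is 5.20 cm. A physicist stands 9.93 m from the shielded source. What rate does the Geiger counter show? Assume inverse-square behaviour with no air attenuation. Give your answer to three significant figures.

Distance alone: (2.40/9.93)² = 0.05841, so 1630 × 0.05841 = 95.21 mR/h.
Shield: 19.4/5.20 = 3.731 half-value layers → attenuation 2^(−3.731) = 0.07531.
Combined: 95.21 × 0.07531 = 7.170 mR/h.

7.17 mR/h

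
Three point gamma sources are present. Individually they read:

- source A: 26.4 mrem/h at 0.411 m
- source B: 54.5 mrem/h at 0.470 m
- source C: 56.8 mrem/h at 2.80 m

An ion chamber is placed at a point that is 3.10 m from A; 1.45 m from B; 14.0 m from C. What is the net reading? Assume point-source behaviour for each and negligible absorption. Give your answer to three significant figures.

8.46 mrem/h

By superposition, sum each source's inverse-square contribution:
A: 26.4 × (0.411/3.10)² = 0.4640 mrem/h
B: 54.5 × (0.470/1.45)² = 5.726 mrem/h
C: 56.8 × (2.80/14.0)² = 2.272 mrem/h
Total = 0.4640 + 5.726 + 2.272 = 8.462 mrem/h.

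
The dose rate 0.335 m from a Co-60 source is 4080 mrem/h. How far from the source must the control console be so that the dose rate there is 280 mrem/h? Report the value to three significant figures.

Since intensity falls as 1/r², d₂ = d₁·√(I₁/I₂).
I₁/I₂ = 4080/280 = 14.57, so d₂ = 0.335 × √14.57 = 1.279 m.

1.28 m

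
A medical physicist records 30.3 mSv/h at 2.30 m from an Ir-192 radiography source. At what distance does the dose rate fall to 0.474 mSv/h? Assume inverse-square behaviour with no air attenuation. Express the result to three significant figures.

18.4 m

Using I₁d₁² = I₂d₂², d₂ = d₁·√(I₁/I₂).
I₁/I₂ = 30.3/0.474 = 63.92, so d₂ = 2.30 × √63.92 = 18.39 m.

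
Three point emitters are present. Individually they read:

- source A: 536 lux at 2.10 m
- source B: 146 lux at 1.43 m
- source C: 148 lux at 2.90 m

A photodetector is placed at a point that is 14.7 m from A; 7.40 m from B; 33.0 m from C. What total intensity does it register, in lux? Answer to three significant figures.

17.5 lux

By superposition, sum each source's inverse-square contribution:
A: 536 × (2.10/14.7)² = 10.94 lux
B: 146 × (1.43/7.40)² = 5.452 lux
C: 148 × (2.90/33.0)² = 1.143 lux
Total = 10.94 + 5.452 + 1.143 = 17.54 lux.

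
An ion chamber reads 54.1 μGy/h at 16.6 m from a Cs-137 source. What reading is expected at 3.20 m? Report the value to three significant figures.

Since intensity falls as 1/r², the rate at 3.20 m is
54.1 × (16.6/3.20)² = 54.1 × 26.91 = 1456 μGy/h.

1460 μGy/h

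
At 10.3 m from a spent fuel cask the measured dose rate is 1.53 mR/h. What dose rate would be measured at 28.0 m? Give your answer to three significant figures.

0.207 mR/h

Since intensity falls as 1/r², scaling from 10.3 m to 28.0 m:
1.53 × (10.3/28.0)² = 1.53 × 0.1353 = 0.2070 mR/h.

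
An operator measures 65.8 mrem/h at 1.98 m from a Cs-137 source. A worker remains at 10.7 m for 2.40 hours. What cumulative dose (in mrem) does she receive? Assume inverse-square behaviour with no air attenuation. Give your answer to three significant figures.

5.41 mrem

Using I₁d₁² = I₂d₂², rate at 10.7 m:
(1.98/10.7)² = 0.03424, so 65.8 × 0.03424 = 2.253 mrem/h.
Dose = rate × time = 2.253 mrem/h × 2.400 h = 5.407 mrem.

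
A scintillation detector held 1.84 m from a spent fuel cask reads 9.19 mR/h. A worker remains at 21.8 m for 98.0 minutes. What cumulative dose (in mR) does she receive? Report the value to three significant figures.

0.107 mR

Applying the 1/r² law, rate at 21.8 m:
9.19 × (1.84/21.8)² = 9.19 × 0.007124 = 0.06547 mR/h.
Dose = rate × time = 0.06547 mR/h × 1.633 h = 0.1069 mR.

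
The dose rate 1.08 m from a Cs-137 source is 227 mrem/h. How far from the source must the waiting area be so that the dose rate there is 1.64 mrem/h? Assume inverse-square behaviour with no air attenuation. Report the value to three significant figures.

12.7 m

Intensity scales as (d₁/d₂)², so d₂ = d₁·√(I₁/I₂).
I₁/I₂ = 227/1.64 = 138.4, so d₂ = 1.08 × √138.4 = 12.71 m.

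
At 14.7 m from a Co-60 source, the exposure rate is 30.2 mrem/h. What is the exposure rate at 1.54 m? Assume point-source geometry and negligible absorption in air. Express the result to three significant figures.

2750 mrem/h

Intensity scales as (d₁/d₂)², so the rate at 1.54 m is
(14.7/1.54)² = 91.12, so 30.2 × 91.12 = 2752 mrem/h.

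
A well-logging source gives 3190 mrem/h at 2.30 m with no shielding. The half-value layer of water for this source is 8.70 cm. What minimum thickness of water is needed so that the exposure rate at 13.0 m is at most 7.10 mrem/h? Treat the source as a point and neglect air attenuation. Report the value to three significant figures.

33.2 cm

At 13.0 m, distance alone gives 3190 × (2.30/13.0)² = 3190 × 0.03130 = 99.85 mrem/h.
Further attenuation needed: 99.85/7.10 = 14.06.
n = log₂(14.06) = 3.814 half-value layers.
Thickness = 3.814 × 8.70 cm = 33.18 cm.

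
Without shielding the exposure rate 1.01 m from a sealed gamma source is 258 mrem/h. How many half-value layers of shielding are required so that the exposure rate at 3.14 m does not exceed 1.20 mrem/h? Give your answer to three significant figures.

At 3.14 m, distance alone gives 258 × (1.01/3.14)² = 258 × 0.1035 = 26.70 mrem/h.
Further attenuation needed: 26.70/1.20 = 22.25.
n = log₂(22.25) = 4.476 half-value layers.

4.48 half-value layers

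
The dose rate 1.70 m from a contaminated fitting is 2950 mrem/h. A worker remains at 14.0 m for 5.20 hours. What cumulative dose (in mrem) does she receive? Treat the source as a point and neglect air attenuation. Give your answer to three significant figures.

Applying the 1/r² law, rate at 14.0 m:
2950 × (1.70/14.0)² = 2950 × 0.01474 = 43.48 mrem/h.
Dose = rate × time = 43.48 mrem/h × 5.200 h = 226.1 mrem.

226 mrem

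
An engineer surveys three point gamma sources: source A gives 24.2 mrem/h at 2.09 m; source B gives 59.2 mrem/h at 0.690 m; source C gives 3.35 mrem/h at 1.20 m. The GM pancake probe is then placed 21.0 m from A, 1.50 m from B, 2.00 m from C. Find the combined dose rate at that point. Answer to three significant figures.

14.0 mrem/h

By superposition, sum each source's inverse-square contribution:
A: 24.2 × (2.09/21.0)² = 0.2397 mrem/h
B: 59.2 × (0.690/1.50)² = 12.53 mrem/h
C: 3.35 × (1.20/2.00)² = 1.206 mrem/h
Total = 0.2397 + 12.53 + 1.206 = 13.98 mrem/h.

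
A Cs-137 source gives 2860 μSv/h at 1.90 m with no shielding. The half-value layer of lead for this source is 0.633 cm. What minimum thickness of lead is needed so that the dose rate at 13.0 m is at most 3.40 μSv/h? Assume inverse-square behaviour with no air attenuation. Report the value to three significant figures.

2.64 cm

At 13.0 m, distance alone gives 2860 × (1.90/13.0)² = 2860 × 0.02136 = 61.09 μSv/h.
Further attenuation needed: 61.09/3.40 = 17.97.
n = log₂(17.97) = 4.168 half-value layers.
Thickness = 4.168 × 0.633 cm = 2.638 cm.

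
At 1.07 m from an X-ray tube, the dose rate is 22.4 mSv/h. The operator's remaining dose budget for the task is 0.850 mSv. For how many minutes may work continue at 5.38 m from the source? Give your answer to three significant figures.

Using I₁d₁² = I₂d₂², rate at 5.38 m:
(1.07/5.38)² = 0.03956, so 22.4 × 0.03956 = 0.8861 mSv/h.
Stay time = 0.850 mSv ÷ 0.8861 mSv/h = 0.9593 h = 57.56 min.

57.6 min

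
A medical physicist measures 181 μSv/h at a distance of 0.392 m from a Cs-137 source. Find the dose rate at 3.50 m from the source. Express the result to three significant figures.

Since intensity falls as 1/r², the rate at 3.50 m is
(0.392/3.50)² = 0.01254, so 181 × 0.01254 = 2.270 μSv/h.

2.27 μSv/h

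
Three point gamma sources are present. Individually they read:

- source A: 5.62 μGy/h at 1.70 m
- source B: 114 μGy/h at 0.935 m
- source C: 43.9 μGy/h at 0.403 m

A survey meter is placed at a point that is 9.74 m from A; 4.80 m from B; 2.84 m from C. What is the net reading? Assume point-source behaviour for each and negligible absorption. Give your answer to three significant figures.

By superposition, sum each source's inverse-square contribution:
A: 5.62 × (1.70/9.74)² = 0.1712 μGy/h
B: 114 × (0.935/4.80)² = 4.326 μGy/h
C: 43.9 × (0.403/2.84)² = 0.8840 μGy/h
Total = 0.1712 + 4.326 + 0.8840 = 5.381 μGy/h.

5.38 μGy/h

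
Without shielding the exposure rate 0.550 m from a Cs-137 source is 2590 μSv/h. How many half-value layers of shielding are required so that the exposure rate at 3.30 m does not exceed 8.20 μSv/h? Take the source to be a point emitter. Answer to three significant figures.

3.13 half-value layers

At 3.30 m, distance alone gives 2590 × (0.550/3.30)² = 2590 × 0.02778 = 71.95 μSv/h.
Further attenuation needed: 71.95/8.20 = 8.774.
n = log₂(8.774) = 3.133 half-value layers.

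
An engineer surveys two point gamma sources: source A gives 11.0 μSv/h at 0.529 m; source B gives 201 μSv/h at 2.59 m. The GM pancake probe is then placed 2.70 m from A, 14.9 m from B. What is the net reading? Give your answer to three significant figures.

6.50 μSv/h

By superposition, sum each source's inverse-square contribution:
A: 11.0 × (0.529/2.70)² = 0.4223 μSv/h
B: 201 × (2.59/14.9)² = 6.073 μSv/h
Total = 0.4223 + 6.073 = 6.495 μSv/h.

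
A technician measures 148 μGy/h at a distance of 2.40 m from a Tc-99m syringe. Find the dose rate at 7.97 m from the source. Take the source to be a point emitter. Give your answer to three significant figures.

Intensity scales as (d₁/d₂)², so the rate at 7.97 m is
(2.40/7.97)² = 0.09068, so 148 × 0.09068 = 13.42 μGy/h.

13.4 μGy/h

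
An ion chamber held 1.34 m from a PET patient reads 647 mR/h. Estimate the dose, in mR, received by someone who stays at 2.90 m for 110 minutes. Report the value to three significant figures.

253 mR

Using I₁d₁² = I₂d₂², rate at 2.90 m:
647 × (1.34/2.90)² = 647 × 0.2135 = 138.1 mR/h.
Dose = rate × time = 138.1 mR/h × 1.833 h = 253.1 mR.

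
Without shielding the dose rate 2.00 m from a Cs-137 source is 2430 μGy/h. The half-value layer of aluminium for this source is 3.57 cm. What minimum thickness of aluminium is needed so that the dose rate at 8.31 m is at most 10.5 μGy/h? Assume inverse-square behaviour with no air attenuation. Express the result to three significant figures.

At 8.31 m, distance alone gives (2.00/8.31)² = 0.05792, so 2430 × 0.05792 = 140.7 μGy/h.
Further attenuation needed: 140.7/10.5 = 13.40.
n = log₂(13.40) = 3.744 half-value layers.
Thickness = 3.744 × 3.57 cm = 13.37 cm.

13.4 cm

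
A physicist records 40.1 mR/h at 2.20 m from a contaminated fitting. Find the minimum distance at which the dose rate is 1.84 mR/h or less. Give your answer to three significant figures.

10.3 m

Since intensity falls as 1/r², d₂ = d₁·√(I₁/I₂).
I₁/I₂ = 40.1/1.84 = 21.79, so d₂ = 2.20 × √21.79 = 10.27 m.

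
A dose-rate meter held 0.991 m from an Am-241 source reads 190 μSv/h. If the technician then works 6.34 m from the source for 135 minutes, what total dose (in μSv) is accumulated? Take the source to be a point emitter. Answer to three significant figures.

Applying the 1/r² law, rate at 6.34 m:
(0.991/6.34)² = 0.02443, so 190 × 0.02443 = 4.642 μSv/h.
Dose = rate × time = 4.642 μSv/h × 2.250 h = 10.44 μSv.

10.4 μSv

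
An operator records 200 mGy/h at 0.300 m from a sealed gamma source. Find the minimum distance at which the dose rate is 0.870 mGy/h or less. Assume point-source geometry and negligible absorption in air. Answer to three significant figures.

4.55 m

Using I₁d₁² = I₂d₂², d₂ = d₁·√(I₁/I₂).
I₁/I₂ = 200/0.870 = 229.9, so d₂ = 0.300 × √229.9 = 4.549 m.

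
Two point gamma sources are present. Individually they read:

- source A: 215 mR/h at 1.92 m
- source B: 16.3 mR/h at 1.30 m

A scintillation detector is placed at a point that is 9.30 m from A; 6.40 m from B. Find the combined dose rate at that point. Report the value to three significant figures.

9.84 mR/h

By superposition, sum each source's inverse-square contribution:
A: 215 × (1.92/9.30)² = 9.164 mR/h
B: 16.3 × (1.30/6.40)² = 0.6725 mR/h
Total = 9.164 + 0.6725 = 9.836 mR/h.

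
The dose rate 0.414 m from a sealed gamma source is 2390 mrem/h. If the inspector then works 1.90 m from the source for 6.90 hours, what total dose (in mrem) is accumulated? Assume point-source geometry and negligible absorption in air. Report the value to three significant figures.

Intensity scales as (d₁/d₂)², so rate at 1.90 m:
(0.414/1.90)² = 0.04748, so 2390 × 0.04748 = 113.5 mrem/h.
Dose = rate × time = 113.5 mrem/h × 6.900 h = 783.2 mrem.

783 mrem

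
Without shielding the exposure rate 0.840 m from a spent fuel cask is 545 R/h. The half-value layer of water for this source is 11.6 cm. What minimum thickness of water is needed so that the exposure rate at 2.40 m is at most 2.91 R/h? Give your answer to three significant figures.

52.4 cm

At 2.40 m, distance alone gives 545 × (0.840/2.40)² = 545 × 0.1225 = 66.76 R/h.
Further attenuation needed: 66.76/2.91 = 22.94.
n = log₂(22.94) = 4.520 half-value layers.
Thickness = 4.520 × 11.6 cm = 52.43 cm.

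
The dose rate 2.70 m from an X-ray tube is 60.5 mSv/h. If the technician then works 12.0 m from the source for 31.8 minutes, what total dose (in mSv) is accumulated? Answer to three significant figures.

1.62 mSv

Since intensity falls as 1/r², rate at 12.0 m:
(2.70/12.0)² = 0.05063, so 60.5 × 0.05063 = 3.063 mSv/h.
Dose = rate × time = 3.063 mSv/h × 0.5300 h = 1.623 mSv.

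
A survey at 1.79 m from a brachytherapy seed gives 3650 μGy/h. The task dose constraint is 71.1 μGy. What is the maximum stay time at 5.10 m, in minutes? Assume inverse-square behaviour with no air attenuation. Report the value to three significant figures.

9.49 min

Since intensity falls as 1/r², rate at 5.10 m:
3650 × (1.79/5.10)² = 3650 × 0.1232 = 449.7 μGy/h.
Stay time = 71.1 μGy ÷ 449.7 μGy/h = 0.1581 h = 9.486 min.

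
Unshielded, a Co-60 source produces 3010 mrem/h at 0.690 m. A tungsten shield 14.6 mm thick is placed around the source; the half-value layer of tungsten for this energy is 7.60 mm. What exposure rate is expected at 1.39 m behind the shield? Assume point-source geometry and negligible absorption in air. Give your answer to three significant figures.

196 mrem/h

Distance alone: 3010 × (0.690/1.39)² = 3010 × 0.2464 = 741.7 mrem/h.
Shield: 14.6/7.60 = 1.921 half-value layers → attenuation 2^(−1.921) = 0.2641.
Combined: 741.7 × 0.2641 = 195.9 mrem/h.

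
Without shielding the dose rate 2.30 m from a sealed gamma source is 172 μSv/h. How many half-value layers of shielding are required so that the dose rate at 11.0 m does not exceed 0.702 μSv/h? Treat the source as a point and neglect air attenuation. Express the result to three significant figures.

3.42 half-value layers

At 11.0 m, distance alone gives (2.30/11.0)² = 0.04372, so 172 × 0.04372 = 7.520 μSv/h.
Further attenuation needed: 7.520/0.702 = 10.71.
n = log₂(10.71) = 3.421 half-value layers.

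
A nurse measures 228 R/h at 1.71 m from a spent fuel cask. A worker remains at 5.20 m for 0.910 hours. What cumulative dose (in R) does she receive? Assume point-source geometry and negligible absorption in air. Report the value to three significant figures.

22.4 R

Using I₁d₁² = I₂d₂², rate at 5.20 m:
228 × (1.71/5.20)² = 228 × 0.1081 = 24.65 R/h.
Dose = rate × time = 24.65 R/h × 0.9100 h = 22.43 R.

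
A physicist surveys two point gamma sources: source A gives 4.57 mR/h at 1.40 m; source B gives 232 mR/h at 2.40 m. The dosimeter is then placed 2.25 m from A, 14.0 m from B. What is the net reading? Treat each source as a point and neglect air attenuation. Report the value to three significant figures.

8.59 mR/h

Each source contributes Iᵢ·(dᵢ/rᵢ)²; contributions add.
A: 4.57 × (1.40/2.25)² = 1.769 mR/h
B: 232 × (2.40/14.0)² = 6.818 mR/h
Total = 1.769 + 6.818 = 8.587 mR/h.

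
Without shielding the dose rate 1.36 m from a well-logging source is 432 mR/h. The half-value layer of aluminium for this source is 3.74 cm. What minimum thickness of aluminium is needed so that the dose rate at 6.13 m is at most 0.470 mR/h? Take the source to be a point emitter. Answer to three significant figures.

At 6.13 m, distance alone gives (1.36/6.13)² = 0.04922, so 432 × 0.04922 = 21.26 mR/h.
Further attenuation needed: 21.26/0.470 = 45.23.
n = log₂(45.23) = 5.499 half-value layers.
Thickness = 5.499 × 3.74 cm = 20.57 cm.

20.6 cm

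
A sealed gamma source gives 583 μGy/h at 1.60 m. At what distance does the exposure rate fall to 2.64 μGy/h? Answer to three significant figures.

Intensity scales as (d₁/d₂)², so d₂ = d₁·√(I₁/I₂).
I₁/I₂ = 583/2.64 = 220.8, so d₂ = 1.60 × √220.8 = 23.77 m.

23.8 m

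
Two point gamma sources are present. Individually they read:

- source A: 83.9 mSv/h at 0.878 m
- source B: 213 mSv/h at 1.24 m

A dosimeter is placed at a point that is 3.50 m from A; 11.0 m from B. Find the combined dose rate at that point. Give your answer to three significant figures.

7.99 mSv/h

By superposition, sum each source's inverse-square contribution:
A: 83.9 × (0.878/3.50)² = 5.280 mSv/h
B: 213 × (1.24/11.0)² = 2.707 mSv/h
Total = 5.280 + 2.707 = 7.987 mSv/h.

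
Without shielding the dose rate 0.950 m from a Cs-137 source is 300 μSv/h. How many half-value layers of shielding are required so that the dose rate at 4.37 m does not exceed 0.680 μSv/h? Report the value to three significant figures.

At 4.37 m, distance alone gives (0.950/4.37)² = 0.04726, so 300 × 0.04726 = 14.18 μSv/h.
Further attenuation needed: 14.18/0.680 = 20.85.
n = log₂(20.85) = 4.382 half-value layers.

4.38 half-value layers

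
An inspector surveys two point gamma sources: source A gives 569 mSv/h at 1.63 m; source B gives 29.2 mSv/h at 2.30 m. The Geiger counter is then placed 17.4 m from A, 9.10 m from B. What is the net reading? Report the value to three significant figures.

6.86 mSv/h

Each source contributes Iᵢ·(dᵢ/rᵢ)²; contributions add.
A: 569 × (1.63/17.4)² = 4.993 mSv/h
B: 29.2 × (2.30/9.10)² = 1.865 mSv/h
Total = 4.993 + 1.865 = 6.858 mSv/h.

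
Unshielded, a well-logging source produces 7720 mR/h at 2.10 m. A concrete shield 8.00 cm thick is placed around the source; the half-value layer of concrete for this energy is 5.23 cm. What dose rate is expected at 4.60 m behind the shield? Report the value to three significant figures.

Distance alone: 7720 × (2.10/4.60)² = 7720 × 0.2084 = 1609 mR/h.
Shield: 8.00/5.23 = 1.530 half-value layers → attenuation 2^(−1.530) = 0.3463.
Combined: 1609 × 0.3463 = 557.2 mR/h.

557 mR/h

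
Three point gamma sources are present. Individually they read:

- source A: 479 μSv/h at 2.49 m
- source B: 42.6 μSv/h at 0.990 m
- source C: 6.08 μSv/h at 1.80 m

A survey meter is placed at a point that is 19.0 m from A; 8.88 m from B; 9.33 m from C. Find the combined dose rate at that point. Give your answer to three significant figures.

8.98 μSv/h

By superposition, sum each source's inverse-square contribution:
A: 479 × (2.49/19.0)² = 8.227 μSv/h
B: 42.6 × (0.990/8.88)² = 0.5295 μSv/h
C: 6.08 × (1.80/9.33)² = 0.2263 μSv/h
Total = 8.227 + 0.5295 + 0.2263 = 8.983 μSv/h.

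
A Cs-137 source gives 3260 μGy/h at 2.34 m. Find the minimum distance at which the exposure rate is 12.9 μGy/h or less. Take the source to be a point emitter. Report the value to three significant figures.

Applying the 1/r² law, d₂ = d₁·√(I₁/I₂).
I₁/I₂ = 3260/12.9 = 252.7, so d₂ = 2.34 × √252.7 = 37.20 m.

37.2 m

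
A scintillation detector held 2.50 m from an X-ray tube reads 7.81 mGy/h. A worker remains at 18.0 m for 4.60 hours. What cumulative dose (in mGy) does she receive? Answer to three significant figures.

Since intensity falls as 1/r², rate at 18.0 m:
7.81 × (2.50/18.0)² = 7.81 × 0.01929 = 0.1507 mGy/h.
Dose = rate × time = 0.1507 mGy/h × 4.600 h = 0.6932 mGy.

0.693 mGy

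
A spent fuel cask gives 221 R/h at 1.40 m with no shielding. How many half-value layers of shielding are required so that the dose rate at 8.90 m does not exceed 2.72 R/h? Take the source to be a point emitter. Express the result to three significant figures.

1.01 half-value layers

At 8.90 m, distance alone gives 221 × (1.40/8.90)² = 221 × 0.02474 = 5.468 R/h.
Further attenuation needed: 5.468/2.72 = 2.010.
n = log₂(2.010) = 1.007 half-value layers.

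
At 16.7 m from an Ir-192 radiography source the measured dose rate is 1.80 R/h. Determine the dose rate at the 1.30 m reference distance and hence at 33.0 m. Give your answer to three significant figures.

297 R/h; 0.461 R/h

Applying the 1/r² law,
At 1.30 m: 1.80 × (16.7/1.30)² = 1.80 × 165.0 = 297.0 R/h
At 33.0 m: 297.0 × (1.30/33.0)² = 297.0 × 0.001552 = 0.4609 R/h.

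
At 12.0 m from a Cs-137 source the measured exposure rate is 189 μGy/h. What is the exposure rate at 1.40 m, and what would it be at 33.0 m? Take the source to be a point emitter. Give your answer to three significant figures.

13900 μGy/h; 25.0 μGy/h

Applying the 1/r² law,
At 1.40 m: 189 × (12.0/1.40)² = 189 × 73.47 = 13890 μGy/h
At 33.0 m: 13890 × (1.40/33.0)² = 13890 × 0.001800 = 25.00 μGy/h.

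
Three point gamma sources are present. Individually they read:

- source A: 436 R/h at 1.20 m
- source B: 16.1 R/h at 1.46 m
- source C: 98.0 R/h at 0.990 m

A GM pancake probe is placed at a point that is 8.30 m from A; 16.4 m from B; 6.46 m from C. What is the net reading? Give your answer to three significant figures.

By superposition, sum each source's inverse-square contribution:
A: 436 × (1.20/8.30)² = 9.114 R/h
B: 16.1 × (1.46/16.4)² = 0.1276 R/h
C: 98.0 × (0.990/6.46)² = 2.302 R/h
Total = 9.114 + 0.1276 + 2.302 = 11.54 R/h.

11.5 R/h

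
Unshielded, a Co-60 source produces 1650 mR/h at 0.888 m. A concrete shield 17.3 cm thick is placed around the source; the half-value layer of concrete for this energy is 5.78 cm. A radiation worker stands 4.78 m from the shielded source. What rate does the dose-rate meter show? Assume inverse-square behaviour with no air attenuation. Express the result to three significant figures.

Distance alone: (0.888/4.78)² = 0.03451, so 1650 × 0.03451 = 56.94 mR/h.
Shield: 17.3/5.78 = 2.993 half-value layers → attenuation 2^(−2.993) = 0.1256.
Combined: 56.94 × 0.1256 = 7.152 mR/h.

7.15 mR/h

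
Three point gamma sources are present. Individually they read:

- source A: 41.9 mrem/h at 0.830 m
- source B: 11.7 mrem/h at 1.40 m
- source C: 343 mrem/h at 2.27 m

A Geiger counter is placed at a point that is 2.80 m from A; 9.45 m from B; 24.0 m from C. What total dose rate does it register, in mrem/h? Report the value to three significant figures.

By superposition, sum each source's inverse-square contribution:
A: 41.9 × (0.830/2.80)² = 3.682 mrem/h
B: 11.7 × (1.40/9.45)² = 0.2568 mrem/h
C: 343 × (2.27/24.0)² = 3.068 mrem/h
Total = 3.682 + 0.2568 + 3.068 = 7.007 mrem/h.

7.01 mrem/h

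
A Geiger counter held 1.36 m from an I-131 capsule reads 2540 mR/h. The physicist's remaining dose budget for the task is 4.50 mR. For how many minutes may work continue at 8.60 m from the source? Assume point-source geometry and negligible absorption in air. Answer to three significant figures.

Using I₁d₁² = I₂d₂², rate at 8.60 m:
(1.36/8.60)² = 0.02501, so 2540 × 0.02501 = 63.53 mR/h.
Stay time = 4.50 mR ÷ 63.53 mR/h = 0.07083 h = 4.250 min.

4.25 min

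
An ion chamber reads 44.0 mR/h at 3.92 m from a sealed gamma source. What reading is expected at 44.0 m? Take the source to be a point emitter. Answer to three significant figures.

By the inverse-square law, the rate at 44.0 m is
(3.92/44.0)² = 0.007937, so 44.0 × 0.007937 = 0.3492 mR/h.

0.349 mR/h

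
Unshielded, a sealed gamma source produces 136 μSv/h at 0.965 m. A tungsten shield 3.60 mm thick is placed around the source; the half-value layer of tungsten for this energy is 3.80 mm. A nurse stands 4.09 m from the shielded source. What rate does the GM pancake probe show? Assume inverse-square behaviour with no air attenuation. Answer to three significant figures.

3.93 μSv/h

Distance alone: (0.965/4.09)² = 0.05567, so 136 × 0.05567 = 7.571 μSv/h.
Shield: 3.60/3.80 = 0.9474 half-value layers → attenuation 2^(−0.9474) = 0.5186.
Combined: 7.571 × 0.5186 = 3.926 μSv/h.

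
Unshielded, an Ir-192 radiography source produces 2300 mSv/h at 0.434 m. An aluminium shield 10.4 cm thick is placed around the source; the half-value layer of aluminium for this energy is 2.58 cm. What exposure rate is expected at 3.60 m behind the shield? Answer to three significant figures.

Distance alone: (0.434/3.60)² = 0.01453, so 2300 × 0.01453 = 33.42 mSv/h.
Shield: 10.4/2.58 = 4.031 half-value layers → attenuation 2^(−4.031) = 0.06117.
Combined: 33.42 × 0.06117 = 2.044 mSv/h.

2.04 mSv/h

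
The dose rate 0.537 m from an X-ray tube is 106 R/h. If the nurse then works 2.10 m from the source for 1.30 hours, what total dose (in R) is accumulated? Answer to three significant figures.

9.01 R

Since intensity falls as 1/r², rate at 2.10 m:
106 × (0.537/2.10)² = 106 × 0.06539 = 6.931 R/h.
Dose = rate × time = 6.931 R/h × 1.300 h = 9.010 R.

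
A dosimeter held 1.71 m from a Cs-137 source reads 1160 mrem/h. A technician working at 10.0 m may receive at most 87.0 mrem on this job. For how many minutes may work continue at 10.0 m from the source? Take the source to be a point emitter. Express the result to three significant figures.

154 min

Since intensity falls as 1/r², rate at 10.0 m:
(1.71/10.0)² = 0.02924, so 1160 × 0.02924 = 33.92 mrem/h.
Stay time = 87.0 mrem ÷ 33.92 mrem/h = 2.565 h = 153.9 min.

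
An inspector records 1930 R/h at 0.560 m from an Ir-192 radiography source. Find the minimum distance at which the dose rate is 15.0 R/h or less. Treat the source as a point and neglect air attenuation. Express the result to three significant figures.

6.35 m

Using I₁d₁² = I₂d₂², d₂ = d₁·√(I₁/I₂).
I₁/I₂ = 1930/15.0 = 128.7, so d₂ = 0.560 × √128.7 = 6.353 m.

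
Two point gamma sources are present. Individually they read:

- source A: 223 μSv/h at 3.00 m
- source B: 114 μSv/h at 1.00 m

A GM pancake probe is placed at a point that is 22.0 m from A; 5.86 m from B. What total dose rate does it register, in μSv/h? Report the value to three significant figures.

7.47 μSv/h

By superposition, sum each source's inverse-square contribution:
A: 223 × (3.00/22.0)² = 4.147 μSv/h
B: 114 × (1.00/5.86)² = 3.320 μSv/h
Total = 4.147 + 3.320 = 7.467 μSv/h.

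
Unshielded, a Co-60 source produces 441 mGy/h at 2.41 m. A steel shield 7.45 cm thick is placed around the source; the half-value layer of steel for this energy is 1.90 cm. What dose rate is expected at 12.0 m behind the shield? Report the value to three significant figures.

Distance alone: 441 × (2.41/12.0)² = 441 × 0.04033 = 17.79 mGy/h.
Shield: 7.45/1.90 = 3.921 half-value layers → attenuation 2^(−3.921) = 0.06602.
Combined: 17.79 × 0.06602 = 1.174 mGy/h.

1.17 mGy/h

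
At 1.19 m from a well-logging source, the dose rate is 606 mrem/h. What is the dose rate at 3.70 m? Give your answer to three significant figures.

62.7 mrem/h

Intensity scales as (d₁/d₂)², so the rate at 3.70 m is
606 × (1.19/3.70)² = 606 × 0.1034 = 62.66 mrem/h.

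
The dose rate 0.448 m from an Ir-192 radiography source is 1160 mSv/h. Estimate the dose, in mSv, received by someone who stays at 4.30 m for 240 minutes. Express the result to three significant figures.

50.4 mSv

Intensity scales as (d₁/d₂)², so rate at 4.30 m:
1160 × (0.448/4.30)² = 1160 × 0.01085 = 12.59 mSv/h.
Dose = rate × time = 12.59 mSv/h × 4.000 h = 50.36 mSv.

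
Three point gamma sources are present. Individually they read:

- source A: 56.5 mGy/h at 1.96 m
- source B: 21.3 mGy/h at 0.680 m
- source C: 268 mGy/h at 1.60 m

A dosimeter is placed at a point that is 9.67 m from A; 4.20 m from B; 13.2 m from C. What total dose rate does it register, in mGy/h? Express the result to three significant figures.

6.82 mGy/h

Each source contributes Iᵢ·(dᵢ/rᵢ)²; contributions add.
A: 56.5 × (1.96/9.67)² = 2.321 mGy/h
B: 21.3 × (0.680/4.20)² = 0.5583 mGy/h
C: 268 × (1.60/13.2)² = 3.938 mGy/h
Total = 2.321 + 0.5583 + 3.938 = 6.817 mGy/h.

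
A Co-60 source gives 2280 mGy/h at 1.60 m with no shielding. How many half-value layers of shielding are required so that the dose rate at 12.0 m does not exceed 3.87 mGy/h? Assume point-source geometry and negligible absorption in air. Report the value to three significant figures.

At 12.0 m, distance alone gives 2280 × (1.60/12.0)² = 2280 × 0.01778 = 40.54 mGy/h.
Further attenuation needed: 40.54/3.87 = 10.48.
n = log₂(10.48) = 3.390 half-value layers.

3.39 half-value layers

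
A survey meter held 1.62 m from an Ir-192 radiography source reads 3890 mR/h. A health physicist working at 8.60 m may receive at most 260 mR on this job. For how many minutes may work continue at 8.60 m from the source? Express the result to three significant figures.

113 min

Applying the 1/r² law, rate at 8.60 m:
(1.62/8.60)² = 0.03548, so 3890 × 0.03548 = 138.0 mR/h.
Stay time = 260 mR ÷ 138.0 mR/h = 1.884 h = 113.0 min.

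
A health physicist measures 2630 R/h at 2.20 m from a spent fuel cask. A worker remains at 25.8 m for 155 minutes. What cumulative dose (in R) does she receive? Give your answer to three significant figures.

49.4 R

Using I₁d₁² = I₂d₂², rate at 25.8 m:
(2.20/25.8)² = 0.007271, so 2630 × 0.007271 = 19.12 R/h.
Dose = rate × time = 19.12 R/h × 2.583 h = 49.39 R.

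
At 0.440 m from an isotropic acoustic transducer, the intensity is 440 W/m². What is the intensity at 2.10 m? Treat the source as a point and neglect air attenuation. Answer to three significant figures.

19.3 W/m²

Since intensity falls as 1/r², the rate at 2.10 m is
(0.440/2.10)² = 0.04390, so 440 × 0.04390 = 19.32 W/m².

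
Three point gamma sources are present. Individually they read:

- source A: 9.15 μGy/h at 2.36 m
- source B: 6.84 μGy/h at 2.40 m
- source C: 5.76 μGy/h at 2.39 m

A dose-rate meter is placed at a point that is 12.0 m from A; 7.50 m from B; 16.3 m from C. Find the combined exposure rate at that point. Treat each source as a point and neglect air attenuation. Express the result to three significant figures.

By superposition, sum each source's inverse-square contribution:
A: 9.15 × (2.36/12.0)² = 0.3539 μGy/h
B: 6.84 × (2.40/7.50)² = 0.7004 μGy/h
C: 5.76 × (2.39/16.3)² = 0.1238 μGy/h
Total = 0.3539 + 0.7004 + 0.1238 = 1.178 μGy/h.

1.18 μGy/h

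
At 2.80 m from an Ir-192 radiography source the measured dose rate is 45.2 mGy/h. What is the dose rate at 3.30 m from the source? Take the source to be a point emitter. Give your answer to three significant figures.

Applying the 1/r² law, scaling from 2.80 m to 3.30 m:
(2.80/3.30)² = 0.7199, so 45.2 × 0.7199 = 32.54 mGy/h.

32.5 mGy/h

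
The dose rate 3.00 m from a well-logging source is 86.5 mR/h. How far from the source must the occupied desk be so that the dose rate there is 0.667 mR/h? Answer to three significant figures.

34.2 m

Applying the 1/r² law, d₂ = d₁·√(I₁/I₂).
I₁/I₂ = 86.5/0.667 = 129.7, so d₂ = 3.00 × √129.7 = 34.17 m.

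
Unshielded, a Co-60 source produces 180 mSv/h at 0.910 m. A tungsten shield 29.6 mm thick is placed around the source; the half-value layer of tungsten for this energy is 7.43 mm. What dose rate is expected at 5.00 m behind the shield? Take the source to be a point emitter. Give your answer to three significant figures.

0.377 mSv/h

Distance alone: 180 × (0.910/5.00)² = 180 × 0.03312 = 5.962 mSv/h.
Shield: 29.6/7.43 = 3.984 half-value layers → attenuation 2^(−3.984) = 0.06320.
Combined: 5.962 × 0.06320 = 0.3768 mSv/h.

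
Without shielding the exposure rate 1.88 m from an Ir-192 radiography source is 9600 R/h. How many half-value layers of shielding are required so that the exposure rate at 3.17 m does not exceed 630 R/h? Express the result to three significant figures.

2.42 half-value layers

At 3.17 m, distance alone gives (1.88/3.17)² = 0.3517, so 9600 × 0.3517 = 3376 R/h.
Further attenuation needed: 3376/630 = 5.359.
n = log₂(5.359) = 2.422 half-value layers.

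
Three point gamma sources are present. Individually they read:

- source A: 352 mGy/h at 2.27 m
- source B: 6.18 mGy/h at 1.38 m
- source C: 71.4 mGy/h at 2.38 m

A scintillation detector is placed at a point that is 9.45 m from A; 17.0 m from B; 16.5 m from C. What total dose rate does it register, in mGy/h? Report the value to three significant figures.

21.8 mGy/h

Each source contributes Iᵢ·(dᵢ/rᵢ)²; contributions add.
A: 352 × (2.27/9.45)² = 20.31 mGy/h
B: 6.18 × (1.38/17.0)² = 0.04072 mGy/h
C: 71.4 × (2.38/16.5)² = 1.486 mGy/h
Total = 20.31 + 0.04072 + 1.486 = 21.84 mGy/h.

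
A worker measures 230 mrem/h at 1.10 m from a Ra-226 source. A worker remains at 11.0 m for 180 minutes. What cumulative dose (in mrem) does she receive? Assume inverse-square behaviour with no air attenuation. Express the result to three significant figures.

Using I₁d₁² = I₂d₂², rate at 11.0 m:
230 × (1.10/11.0)² = 230 × 0.01000 = 2.300 mrem/h.
Dose = rate × time = 2.300 mrem/h × 3.000 h = 6.900 mrem.

6.90 mrem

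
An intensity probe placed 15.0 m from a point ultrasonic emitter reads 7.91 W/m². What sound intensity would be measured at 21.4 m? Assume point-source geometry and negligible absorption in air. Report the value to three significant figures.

Since intensity falls as 1/r², scaling from 15.0 m to 21.4 m:
(15.0/21.4)² = 0.4913, so 7.91 × 0.4913 = 3.886 W/m².

3.89 W/m²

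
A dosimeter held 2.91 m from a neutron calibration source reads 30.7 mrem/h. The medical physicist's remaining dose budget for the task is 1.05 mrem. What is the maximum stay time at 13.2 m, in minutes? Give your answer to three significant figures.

42.2 min

Using I₁d₁² = I₂d₂², rate at 13.2 m:
(2.91/13.2)² = 0.04860, so 30.7 × 0.04860 = 1.492 mrem/h.
Stay time = 1.05 mrem ÷ 1.492 mrem/h = 0.7038 h = 42.23 min.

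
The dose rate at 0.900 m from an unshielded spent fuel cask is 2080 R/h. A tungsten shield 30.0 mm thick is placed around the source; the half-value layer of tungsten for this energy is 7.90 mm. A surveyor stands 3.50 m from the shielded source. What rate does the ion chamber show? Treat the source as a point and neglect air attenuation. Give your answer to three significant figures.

Distance alone: (0.900/3.50)² = 0.06612, so 2080 × 0.06612 = 137.5 R/h.
Shield: 30.0/7.90 = 3.797 half-value layers → attenuation 2^(−3.797) = 0.07194.
Combined: 137.5 × 0.07194 = 9.892 R/h.

9.89 R/h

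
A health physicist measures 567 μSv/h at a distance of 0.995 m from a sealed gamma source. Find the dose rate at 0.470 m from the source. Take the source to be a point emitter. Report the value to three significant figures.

2540 μSv/h

By the inverse-square law, the rate at 0.470 m is
(0.995/0.470)² = 4.482, so 567 × 4.482 = 2541 μSv/h.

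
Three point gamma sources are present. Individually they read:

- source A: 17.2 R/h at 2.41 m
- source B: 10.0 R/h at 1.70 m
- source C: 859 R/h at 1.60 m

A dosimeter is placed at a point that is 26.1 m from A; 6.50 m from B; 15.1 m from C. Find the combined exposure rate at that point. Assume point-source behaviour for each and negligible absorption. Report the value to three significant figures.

10.5 R/h

By superposition, sum each source's inverse-square contribution:
A: 17.2 × (2.41/26.1)² = 0.1466 R/h
B: 10.0 × (1.70/6.50)² = 0.6840 R/h
C: 859 × (1.60/15.1)² = 9.644 R/h
Total = 0.1466 + 0.6840 + 9.644 = 10.47 R/h.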